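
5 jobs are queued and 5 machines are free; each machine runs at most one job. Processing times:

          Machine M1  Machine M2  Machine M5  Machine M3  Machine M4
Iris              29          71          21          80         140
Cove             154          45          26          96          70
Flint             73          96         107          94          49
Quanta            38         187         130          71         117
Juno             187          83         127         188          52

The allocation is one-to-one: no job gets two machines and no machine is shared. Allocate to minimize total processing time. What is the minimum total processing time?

Optimal: Iris→Machine M5 (21 min), Cove→Machine M2 (45 min), Flint→Machine M3 (94 min), Quanta→Machine M1 (38 min), Juno→Machine M4 (52 min) — total 21+45+94+38+52 = 250 min.
Min-entry greedy (repeatedly take the single cheapest remaining cell) gives 341 min, worse by 91.
Every other assignment is strictly worse.

Min total: 250 min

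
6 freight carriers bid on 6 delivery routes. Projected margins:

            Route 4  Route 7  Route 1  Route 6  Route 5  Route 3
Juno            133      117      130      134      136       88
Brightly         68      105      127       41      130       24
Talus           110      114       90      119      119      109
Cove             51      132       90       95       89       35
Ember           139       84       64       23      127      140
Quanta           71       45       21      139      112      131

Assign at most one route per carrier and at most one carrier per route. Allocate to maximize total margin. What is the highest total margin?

Max total: $790k

Optimal: Juno→Route 4 ($133k), Brightly→Route 1 ($127k), Talus→Route 5 ($119k), Cove→Route 7 ($132k), Ember→Route 3 ($140k), Quanta→Route 6 ($139k) — total 133+127+119+132+140+139 = $790k.
Column-greedy (each route in turn goes to its best remaining carrier) gives $779k, worse by 11.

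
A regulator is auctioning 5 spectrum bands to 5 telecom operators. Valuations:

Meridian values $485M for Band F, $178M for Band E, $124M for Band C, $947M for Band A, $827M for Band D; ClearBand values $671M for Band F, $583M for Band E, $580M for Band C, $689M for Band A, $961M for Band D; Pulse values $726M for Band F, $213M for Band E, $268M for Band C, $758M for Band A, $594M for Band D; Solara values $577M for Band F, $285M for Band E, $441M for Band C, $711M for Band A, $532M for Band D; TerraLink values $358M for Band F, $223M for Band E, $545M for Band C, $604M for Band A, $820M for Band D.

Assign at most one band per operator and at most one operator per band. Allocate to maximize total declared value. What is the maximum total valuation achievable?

Optimal: Meridian→Band A ($947M), ClearBand→Band E ($583M), Pulse→Band F ($726M), Solara→Band C ($441M), TerraLink→Band D ($820M) — total 947+583+726+441+820 = $3517M.
Max-entry greedy (repeatedly take the single best remaining cell) gives $3464M, worse by 53.
Next-best assignment: Meridian→Band A, ClearBand→Band D, Pulse→Band F, Solara→Band E, TerraLink→Band C = $3464M.

Maximum total: $3517M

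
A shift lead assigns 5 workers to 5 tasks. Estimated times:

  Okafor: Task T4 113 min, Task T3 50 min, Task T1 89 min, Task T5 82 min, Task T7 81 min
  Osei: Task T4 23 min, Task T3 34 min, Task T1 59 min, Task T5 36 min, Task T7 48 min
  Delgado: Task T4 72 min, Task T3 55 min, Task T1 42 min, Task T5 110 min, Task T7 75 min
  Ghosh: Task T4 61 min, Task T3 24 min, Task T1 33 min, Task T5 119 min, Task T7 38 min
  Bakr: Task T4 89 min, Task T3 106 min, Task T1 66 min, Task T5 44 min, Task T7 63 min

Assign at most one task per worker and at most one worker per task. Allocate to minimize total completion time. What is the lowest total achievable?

Min total: 197 min

Treat this as an assignment problem: match each worker to one task.
Optimal: Okafor→Task T3 (50 min), Osei→Task T4 (23 min), Delgado→Task T1 (42 min), Ghosh→Task T7 (38 min), Bakr→Task T5 (44 min) — total 50+23+42+38+44 = 197 min.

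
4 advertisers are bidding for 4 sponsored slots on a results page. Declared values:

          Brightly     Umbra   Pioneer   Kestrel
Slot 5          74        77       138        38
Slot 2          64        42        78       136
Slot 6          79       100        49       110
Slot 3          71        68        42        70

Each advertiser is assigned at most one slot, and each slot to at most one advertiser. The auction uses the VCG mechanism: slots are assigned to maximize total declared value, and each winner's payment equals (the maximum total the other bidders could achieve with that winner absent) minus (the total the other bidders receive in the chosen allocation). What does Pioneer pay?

Efficient allocation: Brightly→Slot 3 ($71), Umbra→Slot 6 ($100), Pioneer→Slot 5 ($138), Kestrel→Slot 2 ($136); total welfare W = $445.
Pioneer receives Slot 5 at value $138, so the others get W − 138 = $307.
Without Pioneer: best allocation of the remaining 3 bidders over all 4 slots is Brightly→Slot 5 ($74), Umbra→Slot 6 ($100), Kestrel→Slot 2 ($136), total $310.
VCG payment = (others' best without Pioneer) − (others' welfare with Pioneer) = 310 − 307 = $3.

Pioneer pays $3.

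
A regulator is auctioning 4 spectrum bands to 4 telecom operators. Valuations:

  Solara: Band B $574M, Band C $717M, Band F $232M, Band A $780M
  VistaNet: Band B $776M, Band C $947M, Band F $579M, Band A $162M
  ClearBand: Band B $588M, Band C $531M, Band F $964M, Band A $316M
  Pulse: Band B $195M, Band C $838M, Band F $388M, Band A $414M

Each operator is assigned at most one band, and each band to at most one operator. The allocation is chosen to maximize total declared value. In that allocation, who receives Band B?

VistaNet receives Band B.

Optimal: Solara→Band A ($780M), VistaNet→Band B ($776M), ClearBand→Band F ($964M), Pulse→Band C ($838M) — total 780+776+964+838 = $3358M.
Max-entry greedy (repeatedly take the single best remaining cell) gives $2886M, worse by 472.
Next-best assignment: Solara→Band B, VistaNet→Band C, ClearBand→Band F, Pulse→Band A = $2899M.
No other one-to-one assignment exceeds $3358M.
VistaNet's own top band is Band C ($947M), but forcing VistaNet→Band C and reassigning the rest optimally gives only $2899M — worse by 459.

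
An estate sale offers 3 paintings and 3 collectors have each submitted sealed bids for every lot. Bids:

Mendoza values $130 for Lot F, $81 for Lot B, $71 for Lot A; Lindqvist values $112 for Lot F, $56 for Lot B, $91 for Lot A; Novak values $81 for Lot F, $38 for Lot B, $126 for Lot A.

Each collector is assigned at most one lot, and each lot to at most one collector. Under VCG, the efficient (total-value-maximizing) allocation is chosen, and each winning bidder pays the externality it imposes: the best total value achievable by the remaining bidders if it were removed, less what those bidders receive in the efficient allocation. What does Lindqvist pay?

Lindqvist pays $49.

Efficient allocation: Mendoza→Lot B ($81), Lindqvist→Lot F ($112), Novak→Lot A ($126); total welfare W = $319.
Lindqvist receives Lot F at value $112, so the others get W − 112 = $207.
Without Lindqvist: best allocation of the remaining 2 bidders over all 3 lots is Mendoza→Lot F ($130), Novak→Lot A ($126), total $256.
VCG payment = (others' best without Lindqvist) − (others' welfare with Lindqvist) = 256 − 207 = $49.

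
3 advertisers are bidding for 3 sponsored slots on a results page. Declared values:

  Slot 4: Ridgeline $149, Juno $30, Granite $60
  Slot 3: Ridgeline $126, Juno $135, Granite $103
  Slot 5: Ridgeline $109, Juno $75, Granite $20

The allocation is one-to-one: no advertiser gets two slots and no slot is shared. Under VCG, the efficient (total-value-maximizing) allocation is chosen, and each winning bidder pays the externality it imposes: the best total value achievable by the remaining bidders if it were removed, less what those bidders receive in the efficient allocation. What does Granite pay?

Efficient allocation: Ridgeline→Slot 4 ($149), Juno→Slot 5 ($75), Granite→Slot 3 ($103); total welfare W = $327.
Granite receives Slot 3 at value $103, so the others get W − 103 = $224.
Without Granite: best allocation of the remaining 2 bidders over all 3 slots is Ridgeline→Slot 4 ($149), Juno→Slot 3 ($135), total $284.
VCG payment = (others' best without Granite) − (others' welfare with Granite) = 284 − 224 = $60.

Granite pays $60.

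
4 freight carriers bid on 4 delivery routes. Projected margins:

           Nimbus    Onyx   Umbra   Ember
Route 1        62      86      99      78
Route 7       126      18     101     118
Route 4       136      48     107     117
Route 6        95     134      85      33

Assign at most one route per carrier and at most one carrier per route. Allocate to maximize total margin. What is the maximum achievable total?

Max total: $487k

Optimal: Nimbus→Route 4 ($136k), Onyx→Route 6 ($134k), Umbra→Route 1 ($99k), Ember→Route 7 ($118k) — total 136+134+99+118 = $487k.
Column-greedy (each route in turn goes to its best remaining carrier) gives $476k, worse by 11.
Every other assignment is strictly worse.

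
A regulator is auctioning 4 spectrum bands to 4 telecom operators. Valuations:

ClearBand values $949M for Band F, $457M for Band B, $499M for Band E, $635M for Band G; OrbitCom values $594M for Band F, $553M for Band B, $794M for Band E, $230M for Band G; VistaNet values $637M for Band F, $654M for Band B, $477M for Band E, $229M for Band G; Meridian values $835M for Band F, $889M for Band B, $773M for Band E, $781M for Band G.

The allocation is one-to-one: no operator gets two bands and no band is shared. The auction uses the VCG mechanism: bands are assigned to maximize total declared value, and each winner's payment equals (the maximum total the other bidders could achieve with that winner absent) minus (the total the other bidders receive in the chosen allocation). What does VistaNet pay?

Efficient allocation: ClearBand→Band F ($949M), OrbitCom→Band E ($794M), VistaNet→Band B ($654M), Meridian→Band G ($781M); total welfare W = $3178M.
VistaNet receives Band B at value $654M, so the others get W − 654 = $2524M.
Without VistaNet: best allocation of the remaining 3 bidders over all 4 bands is ClearBand→Band F ($949M), OrbitCom→Band E ($794M), Meridian→Band B ($889M), total $2632M.
VCG payment = (others' best without VistaNet) − (others' welfare with VistaNet) = 2632 − 2524 = $108M.

VistaNet pays $108M.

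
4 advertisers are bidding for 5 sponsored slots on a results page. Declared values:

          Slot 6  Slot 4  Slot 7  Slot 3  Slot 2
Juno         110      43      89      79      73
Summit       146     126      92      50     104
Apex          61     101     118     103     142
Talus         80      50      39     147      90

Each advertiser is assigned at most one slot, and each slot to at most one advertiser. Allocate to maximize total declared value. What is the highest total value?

Optimal: Juno→Slot 6 ($110), Summit→Slot 4 ($126), Apex→Slot 2 ($142), Talus→Slot 3 ($147) — total 110+126+142+147 = $525.
Next-best assignment: Juno→Slot 7, Summit→Slot 6, Apex→Slot 2, Talus→Slot 3 = $524.
Checked against all permutations: $525 is optimal.

Max total: $525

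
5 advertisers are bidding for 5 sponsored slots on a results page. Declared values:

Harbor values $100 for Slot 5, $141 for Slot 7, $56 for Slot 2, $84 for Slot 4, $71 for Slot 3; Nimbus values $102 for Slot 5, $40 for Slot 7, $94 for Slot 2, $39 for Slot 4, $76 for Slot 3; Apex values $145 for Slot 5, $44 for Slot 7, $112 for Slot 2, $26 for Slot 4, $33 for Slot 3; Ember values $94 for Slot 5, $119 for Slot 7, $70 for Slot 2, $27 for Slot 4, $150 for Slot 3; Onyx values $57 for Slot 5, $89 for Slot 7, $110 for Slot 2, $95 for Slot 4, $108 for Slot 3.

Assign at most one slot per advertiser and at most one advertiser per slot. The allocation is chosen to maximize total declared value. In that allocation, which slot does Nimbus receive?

Nimbus receives Slot 2.

Optimal: Harbor→Slot 7 ($141), Nimbus→Slot 2 ($94), Apex→Slot 5 ($145), Ember→Slot 3 ($150), Onyx→Slot 4 ($95) — total 141+94+145+150+95 = $625.
Max-entry greedy (repeatedly take the single best remaining cell) gives $585, worse by 40.
Next-best assignment: Harbor→Slot 7, Nimbus→Slot 5, Apex→Slot 2, Ember→Slot 3, Onyx→Slot 4 = $600.
Swapping Ember↔Harbor (Ember→Slot 7 $119, Harbor→Slot 3 $71) loses 101.
Nimbus's own top slot is Slot 5 ($102), but forcing Nimbus→Slot 5 and reassigning the rest optimally gives only $600 — worse by 25.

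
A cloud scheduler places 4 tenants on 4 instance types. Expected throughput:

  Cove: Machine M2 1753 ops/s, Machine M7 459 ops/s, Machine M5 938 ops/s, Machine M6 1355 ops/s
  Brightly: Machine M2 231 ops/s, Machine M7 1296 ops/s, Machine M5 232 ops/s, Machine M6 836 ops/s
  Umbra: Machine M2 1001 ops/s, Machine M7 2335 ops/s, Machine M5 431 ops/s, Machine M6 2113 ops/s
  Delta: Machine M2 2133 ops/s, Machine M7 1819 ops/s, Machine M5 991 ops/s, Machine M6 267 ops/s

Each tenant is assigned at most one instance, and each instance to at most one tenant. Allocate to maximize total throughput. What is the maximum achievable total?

This is a one-to-one assignment (maximum-weight bipartite matching).
Optimal: Cove→Machine M5 (938 ops/s), Brightly→Machine M7 (1296 ops/s), Umbra→Machine M6 (2113 ops/s), Delta→Machine M2 (2133 ops/s) — total 938+1296+2113+2133 = 6480 ops/s.
Column-greedy (each instance in turn goes to its best remaining tenant) gives 6242 ops/s, worse by 238.

Maximum total: 6480 ops/s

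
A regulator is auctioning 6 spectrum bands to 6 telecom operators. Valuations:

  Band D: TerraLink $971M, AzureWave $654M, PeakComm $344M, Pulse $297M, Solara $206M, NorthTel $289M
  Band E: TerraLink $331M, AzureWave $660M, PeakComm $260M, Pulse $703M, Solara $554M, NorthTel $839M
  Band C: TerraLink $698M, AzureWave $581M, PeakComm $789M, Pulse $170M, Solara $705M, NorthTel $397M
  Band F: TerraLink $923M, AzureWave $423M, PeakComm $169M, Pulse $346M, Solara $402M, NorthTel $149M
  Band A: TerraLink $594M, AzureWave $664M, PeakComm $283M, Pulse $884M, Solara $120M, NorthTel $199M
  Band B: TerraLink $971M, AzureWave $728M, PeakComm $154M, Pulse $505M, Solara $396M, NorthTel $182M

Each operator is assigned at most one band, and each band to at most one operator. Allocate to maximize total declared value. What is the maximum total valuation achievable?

Treat this as an assignment problem: match each operator to one band.
Optimal: TerraLink→Band D ($971M), AzureWave→Band B ($728M), PeakComm→Band C ($789M), Pulse→Band A ($884M), Solara→Band F ($402M), NorthTel→Band E ($839M) — total 971+728+789+884+402+839 = $4613M.
Row-greedy (each operator in turn takes its best remaining band) gives $4075M, worse by 538.

Maximum total: $4613M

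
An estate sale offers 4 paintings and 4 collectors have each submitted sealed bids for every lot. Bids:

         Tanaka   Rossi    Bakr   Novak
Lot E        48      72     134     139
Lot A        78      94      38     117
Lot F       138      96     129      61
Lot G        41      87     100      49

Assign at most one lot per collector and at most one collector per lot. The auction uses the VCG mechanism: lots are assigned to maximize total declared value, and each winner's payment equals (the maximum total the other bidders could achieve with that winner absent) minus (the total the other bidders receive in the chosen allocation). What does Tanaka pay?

Efficient allocation: Tanaka→Lot F ($138), Rossi→Lot G ($87), Bakr→Lot E ($134), Novak→Lot A ($117); total welfare W = $476.
Tanaka receives Lot F at value $138, so the others get W − 138 = $338.
Without Tanaka: best allocation of the remaining 3 bidders over all 4 lots is Rossi→Lot A ($94), Bakr→Lot F ($129), Novak→Lot E ($139), total $362.
VCG payment = (others' best without Tanaka) − (others' welfare with Tanaka) = 362 − 338 = $24.

Tanaka pays $24.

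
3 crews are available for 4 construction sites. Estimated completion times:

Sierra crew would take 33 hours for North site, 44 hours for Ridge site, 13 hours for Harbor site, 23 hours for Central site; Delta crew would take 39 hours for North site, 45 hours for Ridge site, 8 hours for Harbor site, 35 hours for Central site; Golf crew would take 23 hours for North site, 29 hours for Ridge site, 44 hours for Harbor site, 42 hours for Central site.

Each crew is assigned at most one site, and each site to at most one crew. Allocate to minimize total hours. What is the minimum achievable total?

Optimal: Sierra crew→Central site (23 hours), Delta crew→Harbor site (8 hours), Golf crew→North site (23 hours) — total 23+8+23 = 54 hours.
Row-greedy (each crew in turn takes its cheapest remaining site) gives 71 hours, worse by 17.
Swapping Sierra crew↔Golf crew (Sierra crew→North site 33 hours, Golf crew→Central site 42 hours) adds 29.
Checked against all permutations: 54 hours is optimal.

Min total: 54 hours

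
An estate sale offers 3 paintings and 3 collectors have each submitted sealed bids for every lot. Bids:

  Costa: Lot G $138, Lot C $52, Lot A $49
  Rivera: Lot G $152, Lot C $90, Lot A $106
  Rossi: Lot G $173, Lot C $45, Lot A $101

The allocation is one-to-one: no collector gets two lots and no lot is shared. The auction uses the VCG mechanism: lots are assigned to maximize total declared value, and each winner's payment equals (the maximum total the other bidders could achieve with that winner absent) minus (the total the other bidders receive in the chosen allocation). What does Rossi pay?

Rossi pays $86.

Efficient allocation: Costa→Lot C ($52), Rivera→Lot A ($106), Rossi→Lot G ($173); total welfare W = $331.
Rossi receives Lot G at value $173, so the others get W − 173 = $158.
Without Rossi: best allocation of the remaining 2 bidders over all 3 lots is Costa→Lot G ($138), Rivera→Lot A ($106), total $244.
VCG payment = (others' best without Rossi) − (others' welfare with Rossi) = 244 − 158 = $86.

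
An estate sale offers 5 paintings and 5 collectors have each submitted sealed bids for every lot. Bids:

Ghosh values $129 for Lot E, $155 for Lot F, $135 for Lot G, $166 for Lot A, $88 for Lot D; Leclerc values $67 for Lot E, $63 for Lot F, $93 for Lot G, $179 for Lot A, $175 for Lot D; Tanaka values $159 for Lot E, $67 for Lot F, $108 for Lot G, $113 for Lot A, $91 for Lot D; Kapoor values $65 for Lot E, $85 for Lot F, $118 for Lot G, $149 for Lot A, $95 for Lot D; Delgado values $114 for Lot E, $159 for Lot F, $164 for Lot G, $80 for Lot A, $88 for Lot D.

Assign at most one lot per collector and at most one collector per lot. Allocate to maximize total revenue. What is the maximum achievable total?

Max total: $802

Optimal: Ghosh→Lot F ($155), Leclerc→Lot D ($175), Tanaka→Lot E ($159), Kapoor→Lot A ($149), Delgado→Lot G ($164) — total 155+175+159+149+164 = $802.
Column-greedy (each lot in turn goes to its best remaining collector) gives $727, worse by 75.
Swapping Leclerc↔Delgado (Leclerc→Lot G $93, Delgado→Lot D $88) loses 158.
No other one-to-one assignment exceeds $802.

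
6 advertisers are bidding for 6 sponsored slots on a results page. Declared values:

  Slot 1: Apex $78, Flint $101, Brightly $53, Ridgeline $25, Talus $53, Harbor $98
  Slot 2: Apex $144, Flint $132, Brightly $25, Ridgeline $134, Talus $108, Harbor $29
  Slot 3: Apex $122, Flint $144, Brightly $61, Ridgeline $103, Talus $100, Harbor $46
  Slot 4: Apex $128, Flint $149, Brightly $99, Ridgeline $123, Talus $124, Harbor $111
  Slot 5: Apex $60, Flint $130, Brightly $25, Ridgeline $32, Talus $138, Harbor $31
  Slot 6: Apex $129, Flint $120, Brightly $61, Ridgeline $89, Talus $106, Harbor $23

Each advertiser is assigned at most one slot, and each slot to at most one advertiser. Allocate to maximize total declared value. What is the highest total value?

Maximum total: $742

Optimal: Apex→Slot 6 ($129), Flint→Slot 3 ($144), Brightly→Slot 4 ($99), Ridgeline→Slot 2 ($134), Talus→Slot 5 ($138), Harbor→Slot 1 ($98) — total 129+144+99+134+138+98 = $742.
Column-greedy (each slot in turn goes to its best remaining advertiser) gives $564, worse by 178.
No other one-to-one assignment exceeds $742.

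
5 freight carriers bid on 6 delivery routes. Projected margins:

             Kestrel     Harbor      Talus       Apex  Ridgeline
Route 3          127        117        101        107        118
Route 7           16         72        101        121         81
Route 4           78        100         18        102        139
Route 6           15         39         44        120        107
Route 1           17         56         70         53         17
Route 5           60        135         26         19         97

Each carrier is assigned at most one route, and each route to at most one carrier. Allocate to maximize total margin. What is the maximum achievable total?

Maximum total: $622k

This is a one-to-one assignment (maximum-weight bipartite matching).
Optimal: Kestrel→Route 3 ($127k), Harbor→Route 5 ($135k), Talus→Route 7 ($101k), Apex→Route 6 ($120k), Ridgeline→Route 4 ($139k) — total 127+135+101+120+139 = $622k.
Column-greedy (each route in turn goes to its best remaining carrier) gives $487k, worse by 135.
Swapping Talus↔Harbor (Talus→Route 5 $26k, Harbor→Route 7 $72k) loses 138.
No other one-to-one assignment exceeds $622k.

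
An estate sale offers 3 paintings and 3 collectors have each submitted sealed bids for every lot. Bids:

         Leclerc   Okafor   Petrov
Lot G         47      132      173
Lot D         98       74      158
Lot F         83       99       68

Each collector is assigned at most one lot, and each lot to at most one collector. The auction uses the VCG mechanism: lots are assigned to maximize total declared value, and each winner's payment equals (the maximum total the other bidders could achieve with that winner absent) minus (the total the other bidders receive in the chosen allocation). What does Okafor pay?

Efficient allocation: Leclerc→Lot F ($83), Okafor→Lot G ($132), Petrov→Lot D ($158); total welfare W = $373.
Okafor receives Lot G at value $132, so the others get W − 132 = $241.
Without Okafor: best allocation of the remaining 2 bidders over all 3 lots is Leclerc→Lot D ($98), Petrov→Lot G ($173), total $271.
VCG payment = (others' best without Okafor) − (others' welfare with Okafor) = 271 − 241 = $30.

Okafor pays $30.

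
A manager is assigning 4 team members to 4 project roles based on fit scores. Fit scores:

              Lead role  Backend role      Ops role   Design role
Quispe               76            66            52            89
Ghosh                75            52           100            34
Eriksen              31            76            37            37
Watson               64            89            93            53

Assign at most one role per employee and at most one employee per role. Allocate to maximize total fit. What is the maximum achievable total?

Treat this as an assignment problem: match each employee to one role.
Optimal: Quispe→Design role (89 pts), Ghosh→Lead role (75 pts), Eriksen→Backend role (76 pts), Watson→Ops role (93 pts) — total 89+75+76+93 = 333 pts.
Column-greedy (each role in turn goes to its best remaining employee) gives 302 pts, worse by 31.
Swapping Quispe↔Ghosh (Quispe→Lead role 76 pts, Ghosh→Design role 34 pts) loses 54.

Maximum total: 333 pts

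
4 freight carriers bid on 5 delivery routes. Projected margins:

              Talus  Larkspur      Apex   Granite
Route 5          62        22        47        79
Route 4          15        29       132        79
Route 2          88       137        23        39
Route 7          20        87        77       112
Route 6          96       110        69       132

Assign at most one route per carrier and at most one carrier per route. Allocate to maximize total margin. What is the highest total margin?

Optimal: Talus→Route 6 ($96k), Larkspur→Route 2 ($137k), Apex→Route 4 ($132k), Granite→Route 7 ($112k) — total 96+137+132+112 = $477k.
Max-entry greedy (repeatedly take the single best remaining cell) gives $463k, worse by 14.
Next-best assignment: Talus→Route 5, Larkspur→Route 2, Apex→Route 4, Granite→Route 6 = $463k.
Checked against all permutations: $477k is optimal.

Max total: $477k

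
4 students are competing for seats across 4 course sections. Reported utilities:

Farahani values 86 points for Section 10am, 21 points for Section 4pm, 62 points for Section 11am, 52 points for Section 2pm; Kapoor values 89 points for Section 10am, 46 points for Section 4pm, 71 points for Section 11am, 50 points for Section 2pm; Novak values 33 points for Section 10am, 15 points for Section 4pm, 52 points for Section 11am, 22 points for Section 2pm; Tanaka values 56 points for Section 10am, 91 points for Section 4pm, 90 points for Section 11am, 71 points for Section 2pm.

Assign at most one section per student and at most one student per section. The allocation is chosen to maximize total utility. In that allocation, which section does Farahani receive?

Optimal: Farahani→Section 2pm (52 points), Kapoor→Section 10am (89 points), Novak→Section 11am (52 points), Tanaka→Section 4pm (91 points) — total 52+89+52+91 = 284 points.
Column-greedy (each section in turn goes to its best remaining student) gives 264 points, worse by 20.
Next-best assignment: Farahani→Section 10am, Kapoor→Section 2pm, Novak→Section 11am, Tanaka→Section 4pm = 279 points.
Every other assignment is strictly worse.
Farahani's own top section is Section 10am (86 points), but forcing Farahani→Section 10am and reassigning the rest optimally gives only 279 points — worse by 5.

Farahani receives Section 2pm.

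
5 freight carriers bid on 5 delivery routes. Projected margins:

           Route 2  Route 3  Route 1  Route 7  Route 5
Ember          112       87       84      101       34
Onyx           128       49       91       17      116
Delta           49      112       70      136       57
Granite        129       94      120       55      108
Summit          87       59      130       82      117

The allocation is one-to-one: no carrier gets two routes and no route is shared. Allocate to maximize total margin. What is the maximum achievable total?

Maximum total: $598k

Optimal: Ember→Route 3 ($87k), Onyx→Route 5 ($116k), Delta→Route 7 ($136k), Granite→Route 2 ($129k), Summit→Route 1 ($130k) — total 87+116+136+129+130 = $598k.
Column-greedy (each route in turn goes to its best remaining carrier) gives $588k, worse by 10.
Checked against all permutations: $598k is optimal.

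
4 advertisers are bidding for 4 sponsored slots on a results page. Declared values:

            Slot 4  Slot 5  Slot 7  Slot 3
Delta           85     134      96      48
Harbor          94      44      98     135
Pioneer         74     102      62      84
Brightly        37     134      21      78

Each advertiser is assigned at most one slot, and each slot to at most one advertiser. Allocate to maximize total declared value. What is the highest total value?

Max total: $439

This is a one-to-one assignment (maximum-weight bipartite matching).
Optimal: Delta→Slot 7 ($96), Harbor→Slot 3 ($135), Pioneer→Slot 4 ($74), Brightly→Slot 5 ($134) — total 96+135+74+134 = $439.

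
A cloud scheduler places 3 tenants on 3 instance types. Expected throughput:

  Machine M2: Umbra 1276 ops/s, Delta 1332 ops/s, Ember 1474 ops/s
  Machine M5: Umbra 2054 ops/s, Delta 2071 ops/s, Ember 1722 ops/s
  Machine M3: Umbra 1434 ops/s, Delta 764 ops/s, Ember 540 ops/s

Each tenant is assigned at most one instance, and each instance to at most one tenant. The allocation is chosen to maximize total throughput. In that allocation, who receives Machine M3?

Umbra receives Machine M3.

Optimal: Umbra→Machine M3 (1434 ops/s), Delta→Machine M5 (2071 ops/s), Ember→Machine M2 (1474 ops/s) — total 1434+2071+1474 = 4979 ops/s.
Row-greedy (each tenant in turn takes its best remaining instance) gives 3926 ops/s, worse by 1053.
Next-best assignment: Umbra→Machine M3, Delta→Machine M2, Ember→Machine M5 = 4488 ops/s.
Umbra's own top instance is Machine M5 (2054 ops/s), but forcing Umbra→Machine M5 and reassigning the rest optimally gives only 4292 ops/s — worse by 687.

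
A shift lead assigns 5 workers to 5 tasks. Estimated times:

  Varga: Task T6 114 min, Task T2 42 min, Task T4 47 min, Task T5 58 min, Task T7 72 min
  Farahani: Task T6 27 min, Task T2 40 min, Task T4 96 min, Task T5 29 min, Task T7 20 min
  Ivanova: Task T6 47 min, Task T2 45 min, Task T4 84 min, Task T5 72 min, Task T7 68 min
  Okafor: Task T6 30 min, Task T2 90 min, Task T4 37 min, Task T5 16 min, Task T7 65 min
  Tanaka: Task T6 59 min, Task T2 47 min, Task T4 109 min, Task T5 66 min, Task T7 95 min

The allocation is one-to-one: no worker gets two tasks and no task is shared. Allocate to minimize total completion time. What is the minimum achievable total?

Min total: 177 min

Optimal: Varga→Task T4 (47 min), Farahani→Task T7 (20 min), Ivanova→Task T6 (47 min), Okafor→Task T5 (16 min), Tanaka→Task T2 (47 min) — total 47+20+47+16+47 = 177 min.
Row-greedy (each worker in turn takes its cheapest remaining task) gives 234 min, worse by 57.
Next-best assignment: Varga→Task T4, Farahani→Task T7, Ivanova→Task T2, Okafor→Task T5, Tanaka→Task T6 = 187 min.
Swapping Tanaka↔Okafor (Tanaka→Task T5 66 min, Okafor→Task T2 90 min) adds 93.
Every other assignment is strictly worse.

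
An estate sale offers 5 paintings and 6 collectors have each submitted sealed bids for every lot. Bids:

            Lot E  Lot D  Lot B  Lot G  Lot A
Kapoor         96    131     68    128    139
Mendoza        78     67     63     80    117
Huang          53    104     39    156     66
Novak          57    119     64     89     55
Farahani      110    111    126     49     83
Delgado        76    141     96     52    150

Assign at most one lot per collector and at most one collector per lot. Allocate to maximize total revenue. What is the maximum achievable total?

This is a one-to-one assignment (maximum-weight bipartite matching).
Optimal: Kapoor→Lot E ($96), Novak→Lot D ($119), Farahani→Lot B ($126), Huang→Lot G ($156), Delgado→Lot A ($150) — total 96+119+126+156+150 = $647.
Row-greedy (each collector in turn takes its best remaining lot) gives $497, worse by 150.
Swapping Delgado↔Farahani (Delgado→Lot B $96, Farahani→Lot A $83) loses 97.
Every other assignment is strictly worse.

Maximum total: $647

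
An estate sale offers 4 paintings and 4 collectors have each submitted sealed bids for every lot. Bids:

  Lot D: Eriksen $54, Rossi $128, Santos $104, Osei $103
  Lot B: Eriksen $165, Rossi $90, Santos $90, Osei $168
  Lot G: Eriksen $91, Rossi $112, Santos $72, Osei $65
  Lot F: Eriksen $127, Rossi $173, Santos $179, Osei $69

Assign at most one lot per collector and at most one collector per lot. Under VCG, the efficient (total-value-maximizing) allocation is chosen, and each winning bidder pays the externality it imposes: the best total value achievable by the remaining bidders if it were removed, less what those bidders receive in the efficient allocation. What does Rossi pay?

Rossi pays $9.

Efficient allocation: Eriksen→Lot G ($91), Rossi→Lot D ($128), Santos→Lot F ($179), Osei→Lot B ($168); total welfare W = $566.
Rossi receives Lot D at value $128, so the others get W − 128 = $438.
Without Rossi: best allocation of the remaining 3 bidders over all 4 lots is Eriksen→Lot B ($165), Santos→Lot F ($179), Osei→Lot D ($103), total $447.
VCG payment = (others' best without Rossi) − (others' welfare with Rossi) = 447 − 438 = $9.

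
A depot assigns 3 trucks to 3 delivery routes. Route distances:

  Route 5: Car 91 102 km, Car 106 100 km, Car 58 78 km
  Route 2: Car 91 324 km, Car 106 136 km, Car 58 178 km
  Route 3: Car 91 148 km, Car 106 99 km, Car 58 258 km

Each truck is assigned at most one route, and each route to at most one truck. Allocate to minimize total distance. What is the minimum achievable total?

This is the linear assignment problem.
Optimal: Car 91→Route 3 (148 km), Car 106→Route 2 (136 km), Car 58→Route 5 (78 km) — total 148+136+78 = 362 km.
Min-entry greedy (repeatedly take the single cheapest remaining cell) gives 501 km, worse by 139.

Minimum total: 362 km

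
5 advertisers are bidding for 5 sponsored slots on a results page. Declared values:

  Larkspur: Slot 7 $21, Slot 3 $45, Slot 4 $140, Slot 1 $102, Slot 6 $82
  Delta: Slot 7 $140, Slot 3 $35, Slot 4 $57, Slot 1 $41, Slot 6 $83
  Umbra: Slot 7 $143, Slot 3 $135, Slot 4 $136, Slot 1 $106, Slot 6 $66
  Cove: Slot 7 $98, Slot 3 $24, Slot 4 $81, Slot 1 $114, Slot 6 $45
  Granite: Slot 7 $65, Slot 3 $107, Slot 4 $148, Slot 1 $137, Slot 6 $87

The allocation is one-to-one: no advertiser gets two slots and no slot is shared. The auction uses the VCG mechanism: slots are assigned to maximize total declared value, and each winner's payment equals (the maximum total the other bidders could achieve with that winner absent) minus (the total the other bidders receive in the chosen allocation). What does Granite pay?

Granite pays $58.

Efficient allocation: Larkspur→Slot 6 ($82), Delta→Slot 7 ($140), Umbra→Slot 3 ($135), Cove→Slot 1 ($114), Granite→Slot 4 ($148); total welfare W = $619.
Granite receives Slot 4 at value $148, so the others get W − 148 = $471.
Without Granite: best allocation of the remaining 4 bidders over all 5 slots is Larkspur→Slot 4 ($140), Delta→Slot 7 ($140), Umbra→Slot 3 ($135), Cove→Slot 1 ($114), total $529.
VCG payment = (others' best without Granite) − (others' welfare with Granite) = 529 − 471 = $58.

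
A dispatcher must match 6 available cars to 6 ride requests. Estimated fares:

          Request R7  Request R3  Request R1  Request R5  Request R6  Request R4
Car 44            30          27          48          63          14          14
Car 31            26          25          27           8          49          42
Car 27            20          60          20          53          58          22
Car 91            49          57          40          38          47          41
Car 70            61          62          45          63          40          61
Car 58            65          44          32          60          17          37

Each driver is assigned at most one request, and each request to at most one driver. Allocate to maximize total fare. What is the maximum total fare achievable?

Maximum total: $338

This is the linear assignment problem.
Optimal: Car 44→Request R5 ($63), Car 31→Request R6 ($49), Car 27→Request R3 ($60), Car 91→Request R1 ($40), Car 70→Request R4 ($61), Car 58→Request R7 ($65) — total 63+49+60+40+61+65 = $338.
Max-entry greedy (repeatedly take the single best remaining cell) gives $330, worse by 8.
Next-best assignment: Car 44→Request R1, Car 31→Request R6, Car 27→Request R5, Car 91→Request R3, Car 70→Request R4, Car 58→Request R7 = $333.
Checked against all permutations: $338 is optimal.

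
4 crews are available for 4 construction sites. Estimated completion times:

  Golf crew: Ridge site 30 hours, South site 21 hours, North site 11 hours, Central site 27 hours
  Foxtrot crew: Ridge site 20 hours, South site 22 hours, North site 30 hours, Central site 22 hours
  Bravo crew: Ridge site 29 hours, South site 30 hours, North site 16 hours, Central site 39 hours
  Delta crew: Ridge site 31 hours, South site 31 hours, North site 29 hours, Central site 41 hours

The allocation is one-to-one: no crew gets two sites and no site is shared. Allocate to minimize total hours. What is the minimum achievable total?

This is the linear assignment problem.
Optimal: Golf crew→South site (21 hours), Foxtrot crew→Central site (22 hours), Bravo crew→North site (16 hours), Delta crew→Ridge site (31 hours) — total 21+22+16+31 = 90 hours.
Row-greedy (each crew in turn takes its cheapest remaining site) gives 102 hours, worse by 12.
Next-best assignment: Golf crew→North site, Foxtrot crew→Central site, Bravo crew→Ridge site, Delta crew→South site = 93 hours.
Checked against all permutations: 90 hours is optimal.

Minimum total: 90 hours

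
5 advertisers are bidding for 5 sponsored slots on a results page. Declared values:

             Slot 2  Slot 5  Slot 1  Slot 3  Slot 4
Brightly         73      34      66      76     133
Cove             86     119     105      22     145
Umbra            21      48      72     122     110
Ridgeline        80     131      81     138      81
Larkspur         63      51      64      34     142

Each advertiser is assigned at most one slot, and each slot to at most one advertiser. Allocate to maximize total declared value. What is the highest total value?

Optimal: Brightly→Slot 2 ($73), Cove→Slot 1 ($105), Umbra→Slot 3 ($122), Ridgeline→Slot 5 ($131), Larkspur→Slot 4 ($142) — total 73+105+122+131+142 = $573.
Column-greedy (each slot in turn goes to its best remaining advertiser) gives $507, worse by 66.

Maximum total: $573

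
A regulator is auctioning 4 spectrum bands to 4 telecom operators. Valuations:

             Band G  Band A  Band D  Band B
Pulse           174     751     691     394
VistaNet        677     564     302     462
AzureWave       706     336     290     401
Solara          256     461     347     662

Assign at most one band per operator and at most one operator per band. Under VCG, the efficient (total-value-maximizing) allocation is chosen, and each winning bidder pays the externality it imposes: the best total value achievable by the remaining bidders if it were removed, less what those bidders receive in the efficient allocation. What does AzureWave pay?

Efficient allocation: Pulse→Band D ($691M), VistaNet→Band A ($564M), AzureWave→Band G ($706M), Solara→Band B ($662M); total welfare W = $2623M.
AzureWave receives Band G at value $706M, so the others get W − 706 = $1917M.
Without AzureWave: best allocation of the remaining 3 bidders over all 4 bands is Pulse→Band A ($751M), VistaNet→Band G ($677M), Solara→Band B ($662M), total $2090M.
VCG payment = (others' best without AzureWave) − (others' welfare with AzureWave) = 2090 − 1917 = $173M.

AzureWave pays $173M.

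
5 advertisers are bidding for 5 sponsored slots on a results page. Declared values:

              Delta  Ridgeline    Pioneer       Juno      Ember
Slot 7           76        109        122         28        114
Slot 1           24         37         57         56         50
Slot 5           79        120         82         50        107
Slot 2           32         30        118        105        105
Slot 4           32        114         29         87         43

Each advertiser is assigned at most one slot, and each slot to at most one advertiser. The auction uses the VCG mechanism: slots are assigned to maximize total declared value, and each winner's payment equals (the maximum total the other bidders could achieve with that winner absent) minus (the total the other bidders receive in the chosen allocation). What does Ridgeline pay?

Ridgeline pays $31.

Efficient allocation: Delta→Slot 5 ($79), Ridgeline→Slot 4 ($114), Pioneer→Slot 2 ($118), Juno→Slot 1 ($56), Ember→Slot 7 ($114); total welfare W = $481.
Ridgeline receives Slot 4 at value $114, so the others get W − 114 = $367.
Without Ridgeline: best allocation of the remaining 4 bidders over all 5 slots is Delta→Slot 5 ($79), Pioneer→Slot 2 ($118), Juno→Slot 4 ($87), Ember→Slot 7 ($114), total $398.
VCG payment = (others' best without Ridgeline) − (others' welfare with Ridgeline) = 398 − 367 = $31.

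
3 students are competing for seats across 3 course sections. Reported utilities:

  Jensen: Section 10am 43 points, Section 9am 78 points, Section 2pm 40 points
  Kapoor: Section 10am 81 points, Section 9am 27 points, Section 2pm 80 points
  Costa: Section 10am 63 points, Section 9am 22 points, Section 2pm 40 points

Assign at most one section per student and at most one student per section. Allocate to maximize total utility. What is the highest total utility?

Optimal: Jensen→Section 9am (78 points), Kapoor→Section 2pm (80 points), Costa→Section 10am (63 points) — total 78+80+63 = 221 points.
Max-entry greedy (repeatedly take the single best remaining cell) gives 199 points, worse by 22.
Swapping Kapoor↔Jensen (Kapoor→Section 9am 27 points, Jensen→Section 2pm 40 points) loses 91.
No other one-to-one assignment exceeds 221 points.

Max total: 221 points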